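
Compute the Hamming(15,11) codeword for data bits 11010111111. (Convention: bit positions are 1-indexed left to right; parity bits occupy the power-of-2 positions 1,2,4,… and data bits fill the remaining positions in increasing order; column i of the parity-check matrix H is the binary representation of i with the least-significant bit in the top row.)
Codeword c = d · G (mod 2), d = 11010111111:
  c[0] = d·G[:,0] = (11010111111)·(11011010101) mod 2 = 1+1+0+1+0+0+1+0+1+0+1 mod 2 = 0
  c[1] = d·G[:,1] = (11010111111)·(10110110011) mod 2 = 1+0+0+1+0+1+1+0+0+1+1 mod 2 = 0
  c[2] = d·G[:,2] = (11010111111)·(10000000000) mod 2 = 1+0+0+0+0+0+0+0+0+0+0 mod 2 = 1
  c[3] = d·G[:,3] = (11010111111)·(01110001111) mod 2 = 0+1+0+1+0+0+0+1+1+1+1 mod 2 = 0
  c[4] = d·G[:,4] = (11010111111)·(01000000000) mod 2 = 0+1+0+0+0+0+0+0+0+0+0 mod 2 = 1
  c[5] = d·G[:,5] = (11010111111)·(00100000000) mod 2 = 0+0+0+0+0+0+0+0+0+0+0 mod 2 = 0
  c[6] = d·G[:,6] = (11010111111)·(00010000000) mod 2 = 0+0+0+1+0+0+0+0+0+0+0 mod 2 = 1
  c[7] = d·G[:,7] = (11010111111)·(00001111111) mod 2 = 0+0+0+0+0+1+1+1+1+1+1 mod 2 = 0
  c[8] = d·G[:,8] = (11010111111)·(00001000000) mod 2 = 0+0+0+0+0+0+0+0+0+0+0 mod 2 = 0
  c[9] = d·G[:,9] = (11010111111)·(00000100000) mod 2 = 0+0+0+0+0+1+0+0+0+0+0 mod 2 = 1
  c[10] = d·G[:,10] = (11010111111)·(00000010000) mod 2 = 0+0+0+0+0+0+1+0+0+0+0 mod 2 = 1
  c[11] = d·G[:,11] = (11010111111)·(00000001000) mod 2 = 0+0+0+0+0+0+0+1+0+0+0 mod 2 = 1
  c[12] = d·G[:,12] = (11010111111)·(00000000100) mod 2 = 0+0+0+0+0+0+0+0+1+0+0 mod 2 = 1
  c[13] = d·G[:,13] = (11010111111)·(00000000010) mod 2 = 0+0+0+0+0+0+0+0+0+1+0 mod 2 = 1
  c[14] = d·G[:,14] = (11010111111)·(00000000001) mod 2 = 0+0+0+0+0+0+0+0+0+0+1 mod 2 = 1
Codeword = 001010100111111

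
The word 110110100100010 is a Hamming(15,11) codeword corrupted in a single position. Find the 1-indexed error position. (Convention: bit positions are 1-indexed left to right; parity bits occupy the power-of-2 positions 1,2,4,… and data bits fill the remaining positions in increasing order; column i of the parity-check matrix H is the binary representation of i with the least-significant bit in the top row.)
Syndrome s = H · r^T (mod 2), r = 110110100100010:
  s[0] = (101010101010101)·(110110100100010) mod 2 = 1+0+0+0+1+0+1+0+0+0+0+0+0+0+0 mod 2 = 1
  s[1] = (011001100110011)·(110110100100010) mod 2 = 0+1+0+0+0+0+1+0+0+1+0+0+0+1+0 mod 2 = 0
  s[2] = (000111100001111)·(110110100100010) mod 2 = 0+0+0+1+1+0+1+0+0+0+0+0+0+1+0 mod 2 = 0
  s[3] = (000000011111111)·(110110100100010) mod 2 = 0+0+0+0+0+0+0+0+0+1+0+0+0+1+0 mod 2 = 0
Syndrome = 1000
Column i of H is the binary representation of i, so the syndrome is the binary index of the flipped bit.
Read s = 1000 with s[0] as LSB: 1·2^0 + 0·2^1 + 0·2^2 + 0·2^3 = 1.
Error is at bit position 1.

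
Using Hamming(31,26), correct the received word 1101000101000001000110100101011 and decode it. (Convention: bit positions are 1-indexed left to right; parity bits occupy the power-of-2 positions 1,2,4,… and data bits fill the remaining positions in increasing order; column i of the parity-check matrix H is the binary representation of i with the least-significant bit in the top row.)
Syndrome s = H · r^T (mod 2), r = 1101000101000001000110100101011:
  s[0] = (1010101010101010101010101010101)·(1101000101000001000110100101011) mod 2 = 1+0+0+0+0+0+0+0+0+0+0+0+0+0+0+0+0+0+0+0+1+0+1+0+0+0+0+0+0+0+1 mod 2 = 0
  s[1] = (0110011001100110011001100110011)·(1101000101000001000110100101011) mod 2 = 0+1+0+0+0+0+0+0+0+1+0+0+0+0+0+0+0+0+0+0+0+0+1+0+0+1+0+0+0+1+1 mod 2 = 0
  s[2] = (0001111000011110000111100001111)·(1101000101000001000110100101011) mod 2 = 0+0+0+1+0+0+0+0+0+0+0+0+0+0+0+0+0+0+0+1+1+0+1+0+0+0+0+1+0+1+1 mod 2 = 1
  s[3] = (0000000111111110000000011111111)·(1101000101000001000110100101011) mod 2 = 0+0+0+0+0+0+0+1+0+1+0+0+0+0+0+0+0+0+0+0+0+0+0+0+0+1+0+1+0+1+1 mod 2 = 0
  s[4] = (0000000000000001111111111111111)·(1101000101000001000110100101011) mod 2 = 0+0+0+0+0+0+0+0+0+0+0+0+0+0+0+1+0+0+0+1+1+0+1+0+0+1+0+1+0+1+1 mod 2 = 0
Syndrome = 00100
Column 4 of H equals this syndrome → error at bit 4 (1-indexed).
Flip bit 4: 1101000101000001000110100101011 → 1100000101000001000110100101011
Extract data bits at positions {3,5,6,7,9,10,11,12,13,14,15,17,18,19,20,21,22,23,24,25,26,27,28,29,30,31}: 00000100000000110100101011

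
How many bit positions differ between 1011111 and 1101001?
XOR = 0110110, count of 1s = 4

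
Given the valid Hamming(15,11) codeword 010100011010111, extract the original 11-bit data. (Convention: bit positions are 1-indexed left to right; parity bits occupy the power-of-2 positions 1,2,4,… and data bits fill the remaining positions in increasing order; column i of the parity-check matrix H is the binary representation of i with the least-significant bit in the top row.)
Parity bits occupy power-of-2 positions; data bits are at positions {3,5,6,7,9,10,11,12,13,14,15} (1-indexed).
Extract: c[3]=0 c[5]=0 c[6]=0 c[7]=0 c[9]=1 c[10]=0 c[11]=1 c[12]=0 c[13]=1 c[14]=1 c[15]=1
Data = 00001010111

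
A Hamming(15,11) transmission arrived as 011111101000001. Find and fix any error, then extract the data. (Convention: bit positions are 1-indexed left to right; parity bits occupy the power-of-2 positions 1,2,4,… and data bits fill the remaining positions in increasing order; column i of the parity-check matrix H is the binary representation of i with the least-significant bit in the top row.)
Syndrome s = H · r^T (mod 2), r = 011111101000001:
  s[0] = (101010101010101)·(011111101000001) mod 2 = 0+0+1+0+1+0+1+0+1+0+0+0+0+0+1 mod 2 = 1
  s[1] = (011001100110011)·(011111101000001) mod 2 = 0+1+1+0+0+1+1+0+0+0+0+0+0+0+1 mod 2 = 1
  s[2] = (000111100001111)·(011111101000001) mod 2 = 0+0+0+1+1+1+1+0+0+0+0+0+0+0+1 mod 2 = 1
  s[3] = (000000011111111)·(011111101000001) mod 2 = 0+0+0+0+0+0+0+0+1+0+0+0+0+0+1 mod 2 = 0
Syndrome = 1110
Column 7 of H equals this syndrome → error at bit 7 (1-indexed).
Flip bit 7: 011111101000001 → 011111001000001
Extract data bits at positions {3,5,6,7,9,10,11,12,13,14,15}: 11101000001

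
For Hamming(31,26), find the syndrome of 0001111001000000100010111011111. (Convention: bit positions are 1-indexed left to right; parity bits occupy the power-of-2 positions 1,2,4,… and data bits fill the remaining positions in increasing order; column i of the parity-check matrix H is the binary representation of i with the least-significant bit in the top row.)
Syndrome s = H · r^T (mod 2), r = 0001111001000000100010111011111:
  s[0] = (1010101010101010101010101010101)·(0001111001000000100010111011111) mod 2 = 0+0+0+0+1+0+1+0+0+0+0+0+0+0+0+0+1+0+0+0+1+0+1+0+1+0+1+0+1+0+1 mod 2 = 1
  s[1] = (0110011001100110011001100110011)·(0001111001000000100010111011111) mod 2 = 0+0+0+0+0+1+1+0+0+1+0+0+0+0+0+0+0+0+0+0+0+0+1+0+0+0+1+0+0+1+1 mod 2 = 1
  s[2] = (0001111000011110000111100001111)·(0001111001000000100010111011111) mod 2 = 0+0+0+1+1+1+1+0+0+0+0+0+0+0+0+0+0+0+0+0+1+0+1+0+0+0+0+1+1+1+1 mod 2 = 0
  s[3] = (0000000111111110000000011111111)·(0001111001000000100010111011111) mod 2 = 0+0+0+0+0+0+0+0+0+1+0+0+0+0+0+0+0+0+0+0+0+0+0+1+1+0+1+1+1+1+1 mod 2 = 0
  s[4] = (0000000000000001111111111111111)·(0001111001000000100010111011111) mod 2 = 0+0+0+0+0+0+0+0+0+0+0+0+0+0+0+0+1+0+0+0+1+0+1+1+1+0+1+1+1+1+1 mod 2 = 0
Syndrome = 11000
Non-zero syndrome: error at position 3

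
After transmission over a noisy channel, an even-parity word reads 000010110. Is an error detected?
Sum of received bits: 0+0+0+0+1+0+1+1+0 = 3; 3 mod 2 = 1. Result is 1 ≠ 0 → error detected.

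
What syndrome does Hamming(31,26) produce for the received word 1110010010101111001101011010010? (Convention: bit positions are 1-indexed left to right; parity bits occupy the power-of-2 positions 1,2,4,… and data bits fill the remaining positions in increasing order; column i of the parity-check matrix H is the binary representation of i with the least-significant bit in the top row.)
Syndrome s = H · r^T (mod 2), r = 1110010010101111001101011010010:
  s[0] = (1010101010101010101010101010101)·(1110010010101111001101011010010) mod 2 = 1+0+1+0+0+0+0+0+1+0+1+0+1+0+1+0+0+0+1+0+0+0+0+0+1+0+1+0+0+0+0 mod 2 = 1
  s[1] = (0110011001100110011001100110011)·(1110010010101111001101011010010) mod 2 = 0+1+1+0+0+1+0+0+0+0+1+0+0+1+1+0+0+0+1+0+0+1+0+0+0+0+1+0+0+1+0 mod 2 = 0
  s[2] = (0001111000011110000111100001111)·(1110010010101111001101011010010) mod 2 = 0+0+0+0+0+1+0+0+0+0+0+0+1+1+1+0+0+0+0+1+0+1+0+0+0+0+0+0+0+1+0 mod 2 = 1
  s[3] = (0000000111111110000000011111111)·(1110010010101111001101011010010) mod 2 = 0+0+0+0+0+0+0+0+1+0+1+0+1+1+1+0+0+0+0+0+0+0+0+1+1+0+1+0+0+1+0 mod 2 = 1
  s[4] = (0000000000000001111111111111111)·(1110010010101111001101011010010) mod 2 = 0+0+0+0+0+0+0+0+0+0+0+0+0+0+0+1+0+0+1+1+0+1+0+1+1+0+1+0+0+1+0 mod 2 = 0
Syndrome = 10110
Non-zero syndrome: error at position 13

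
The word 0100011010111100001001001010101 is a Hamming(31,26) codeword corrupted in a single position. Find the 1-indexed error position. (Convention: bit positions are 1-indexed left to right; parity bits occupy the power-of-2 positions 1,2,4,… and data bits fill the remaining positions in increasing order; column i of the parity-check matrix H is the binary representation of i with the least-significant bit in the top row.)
Syndrome s = H · r^T (mod 2), r = 0100011010111100001001001010101:
  s[0] = (1010101010101010101010101010101)·(0100011010111100001001001010101) mod 2 = 0+0+0+0+0+0+1+0+1+0+1+0+1+0+0+0+0+0+1+0+0+0+0+0+1+0+1+0+1+0+1 mod 2 = 1
  s[1] = (0110011001100110011001100110011)·(0100011010111100001001001010101) mod 2 = 0+1+0+0+0+1+1+0+0+0+1+0+0+1+0+0+0+0+1+0+0+1+0+0+0+0+1+0+0+0+1 mod 2 = 1
  s[2] = (0001111000011110000111100001111)·(0100011010111100001001001010101) mod 2 = 0+0+0+0+0+1+1+0+0+0+0+1+1+1+0+0+0+0+0+0+0+1+0+0+0+0+0+0+1+0+1 mod 2 = 0
  s[3] = (0000000111111110000000011111111)·(0100011010111100001001001010101) mod 2 = 0+0+0+0+0+0+0+0+1+0+1+1+1+1+0+0+0+0+0+0+0+0+0+0+1+0+1+0+1+0+1 mod 2 = 1
  s[4] = (0000000000000001111111111111111)·(0100011010111100001001001010101) mod 2 = 0+0+0+0+0+0+0+0+0+0+0+0+0+0+0+0+0+0+1+0+0+1+0+0+1+0+1+0+1+0+1 mod 2 = 0
Syndrome = 11010
Column i of H is the binary representation of i, so the syndrome is the binary index of the flipped bit.
Read s = 11010 with s[0] as LSB: 1·2^0 + 1·2^1 + 0·2^2 + 1·2^3 + 0·2^4 = 11.
Error is at bit position 11.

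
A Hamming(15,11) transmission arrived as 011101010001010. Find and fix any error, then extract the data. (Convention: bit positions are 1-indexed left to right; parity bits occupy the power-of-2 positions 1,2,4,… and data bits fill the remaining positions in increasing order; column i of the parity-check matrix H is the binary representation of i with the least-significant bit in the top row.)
Syndrome s = H · r^T (mod 2), r = 011101010001010:
  s[0] = (101010101010101)·(011101010001010) mod 2 = 0+0+1+0+0+0+0+0+0+0+0+0+0+0+0 mod 2 = 1
  s[1] = (011001100110011)·(011101010001010) mod 2 = 0+1+1+0+0+1+0+0+0+0+0+0+0+1+0 mod 2 = 0
  s[2] = (000111100001111)·(011101010001010) mod 2 = 0+0+0+1+0+1+0+0+0+0+0+1+0+1+0 mod 2 = 0
  s[3] = (000000011111111)·(011101010001010) mod 2 = 0+0+0+0+0+0+0+1+0+0+0+1+0+1+0 mod 2 = 1
Syndrome = 1001
Column 9 of H equals this syndrome → error at bit 9 (1-indexed).
Flip bit 9: 011101010001010 → 011101011001010
Extract data bits at positions {3,5,6,7,9,10,11,12,13,14,15}: 10101001010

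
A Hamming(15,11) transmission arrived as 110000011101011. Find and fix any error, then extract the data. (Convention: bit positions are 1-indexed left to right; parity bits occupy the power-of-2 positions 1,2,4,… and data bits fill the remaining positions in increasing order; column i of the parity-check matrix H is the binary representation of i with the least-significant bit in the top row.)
Syndrome s = H · r^T (mod 2), r = 110000011101011:
  s[0] = (101010101010101)·(110000011101011) mod 2 = 1+0+0+0+0+0+0+0+1+0+0+0+0+0+1 mod 2 = 1
  s[1] = (011001100110011)·(110000011101011) mod 2 = 0+1+0+0+0+0+0+0+0+1+0+0+0+1+1 mod 2 = 0
  s[2] = (000111100001111)·(110000011101011) mod 2 = 0+0+0+0+0+0+0+0+0+0+0+1+0+1+1 mod 2 = 1
  s[3] = (000000011111111)·(110000011101011) mod 2 = 0+0+0+0+0+0+0+1+1+1+0+1+0+1+1 mod 2 = 0
Syndrome = 1010
Column 5 of H equals this syndrome → error at bit 5 (1-indexed).
Flip bit 5: 110000011101011 → 110010011101011
Extract data bits at positions {3,5,6,7,9,10,11,12,13,14,15}: 01001101011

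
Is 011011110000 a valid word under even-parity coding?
Sum of all bits: 0+1+1+0+1+1+1+1+0+0+0+0 = 6; 6 mod 2 = 0. Result is 0 → valid parity.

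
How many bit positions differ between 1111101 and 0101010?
XOR = 1010111, count of 1s = 5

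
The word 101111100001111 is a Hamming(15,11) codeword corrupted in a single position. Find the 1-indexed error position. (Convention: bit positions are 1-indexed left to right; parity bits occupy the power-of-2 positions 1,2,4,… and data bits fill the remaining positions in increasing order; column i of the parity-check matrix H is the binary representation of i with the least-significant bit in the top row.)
Syndrome s = H · r^T (mod 2), r = 101111100001111:
  s[0] = (101010101010101)·(101111100001111) mod 2 = 1+0+1+0+1+0+1+0+0+0+0+0+1+0+1 mod 2 = 0
  s[1] = (011001100110011)·(101111100001111) mod 2 = 0+0+1+0+0+1+1+0+0+0+0+0+0+1+1 mod 2 = 1
  s[2] = (000111100001111)·(101111100001111) mod 2 = 0+0+0+1+1+1+1+0+0+0+0+1+1+1+1 mod 2 = 0
  s[3] = (000000011111111)·(101111100001111) mod 2 = 0+0+0+0+0+0+0+0+0+0+0+1+1+1+1 mod 2 = 0
Syndrome = 0100
Column i of H is the binary representation of i, so the syndrome is the binary index of the flipped bit.
Read s = 0100 with s[0] as LSB: 0·2^0 + 1·2^1 + 0·2^2 + 0·2^3 = 2.
Error is at bit position 2.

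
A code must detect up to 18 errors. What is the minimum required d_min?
Detecting e errors requires d_min ≥ e + 1 = 18 + 1 = 19.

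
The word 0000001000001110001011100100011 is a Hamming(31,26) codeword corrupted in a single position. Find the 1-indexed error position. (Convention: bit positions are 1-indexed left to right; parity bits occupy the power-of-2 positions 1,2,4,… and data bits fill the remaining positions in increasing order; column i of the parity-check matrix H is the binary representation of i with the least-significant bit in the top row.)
Syndrome s = H · r^T (mod 2), r = 0000001000001110001011100100011:
  s[0] = (1010101010101010101010101010101)·(0000001000001110001011100100011) mod 2 = 0+0+0+0+0+0+1+0+0+0+0+0+1+0+1+0+0+0+1+0+1+0+1+0+0+0+0+0+0+0+1 mod 2 = 1
  s[1] = (0110011001100110011001100110011)·(0000001000001110001011100100011) mod 2 = 0+0+0+0+0+0+1+0+0+0+0+0+0+1+1+0+0+0+1+0+0+1+1+0+0+1+0+0+0+1+1 mod 2 = 1
  s[2] = (0001111000011110000111100001111)·(0000001000001110001011100100011) mod 2 = 0+0+0+0+0+0+1+0+0+0+0+0+1+1+1+0+0+0+0+0+1+1+1+0+0+0+0+0+0+1+1 mod 2 = 1
  s[3] = (0000000111111110000000011111111)·(0000001000001110001011100100011) mod 2 = 0+0+0+0+0+0+0+0+0+0+0+0+1+1+1+0+0+0+0+0+0+0+0+0+0+1+0+0+0+1+1 mod 2 = 0
  s[4] = (0000000000000001111111111111111)·(0000001000001110001011100100011) mod 2 = 0+0+0+0+0+0+0+0+0+0+0+0+0+0+0+0+0+0+1+0+1+1+1+0+0+1+0+0+0+1+1 mod 2 = 1
Syndrome = 11101
Column i of H is the binary representation of i, so the syndrome is the binary index of the flipped bit.
Read s = 11101 with s[0] as LSB: 1·2^0 + 1·2^1 + 1·2^2 + 0·2^3 + 1·2^4 = 23.
Error is at bit position 23.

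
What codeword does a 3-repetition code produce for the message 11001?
Repeat each bit 3× and concatenate:
1→111  1→111  0→000  0→000  1→111
Codeword = 111111000000111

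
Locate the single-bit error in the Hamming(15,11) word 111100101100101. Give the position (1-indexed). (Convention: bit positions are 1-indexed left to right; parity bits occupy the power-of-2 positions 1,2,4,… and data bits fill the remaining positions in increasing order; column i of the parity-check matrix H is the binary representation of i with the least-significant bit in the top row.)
Syndrome s = H · r^T (mod 2), r = 111100101100101:
  s[0] = (101010101010101)·(111100101100101) mod 2 = 1+0+1+0+0+0+1+0+1+0+0+0+1+0+1 mod 2 = 0
  s[1] = (011001100110011)·(111100101100101) mod 2 = 0+1+1+0+0+0+1+0+0+1+0+0+0+0+1 mod 2 = 1
  s[2] = (000111100001111)·(111100101100101) mod 2 = 0+0+0+1+0+0+1+0+0+0+0+0+1+0+1 mod 2 = 0
  s[3] = (000000011111111)·(111100101100101) mod 2 = 0+0+0+0+0+0+0+0+1+1+0+0+1+0+1 mod 2 = 0
Syndrome = 0100
Column i of H is the binary representation of i, so the syndrome is the binary index of the flipped bit.
Read s = 0100 with s[0] as LSB: 0·2^0 + 1·2^1 + 0·2^2 + 0·2^3 = 2.
Error is at bit position 2.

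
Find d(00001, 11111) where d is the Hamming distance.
XOR = 11110, count of 1s = 4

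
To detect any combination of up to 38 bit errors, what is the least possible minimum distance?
Detecting e errors requires d_min ≥ e + 1 = 38 + 1 = 39.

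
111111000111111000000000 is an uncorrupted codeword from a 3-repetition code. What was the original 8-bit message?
Split into 3-bit blocks: 111 111 000 111 111 000 000 000
Data = 11011000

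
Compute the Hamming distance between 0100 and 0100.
XOR = 0000, count of 1s = 0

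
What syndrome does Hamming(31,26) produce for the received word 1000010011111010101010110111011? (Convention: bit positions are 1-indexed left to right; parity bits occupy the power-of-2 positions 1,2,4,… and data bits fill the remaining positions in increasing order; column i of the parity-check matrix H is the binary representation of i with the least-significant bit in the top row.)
Syndrome s = H · r^T (mod 2), r = 1000010011111010101010110111011:
  s[0] = (1010101010101010101010101010101)·(1000010011111010101010110111011) mod 2 = 1+0+0+0+0+0+0+0+1+0+1+0+1+0+1+0+1+0+1+0+1+0+1+0+0+0+1+0+0+0+1 mod 2 = 1
  s[1] = (0110011001100110011001100110011)·(1000010011111010101010110111011) mod 2 = 0+0+0+0+0+1+0+0+0+1+1+0+0+0+1+0+0+0+1+0+0+0+1+0+0+1+1+0+0+1+1 mod 2 = 0
  s[2] = (0001111000011110000111100001111)·(1000010011111010101010110111011) mod 2 = 0+0+0+0+0+1+0+0+0+0+0+1+1+0+1+0+0+0+0+0+1+0+1+0+0+0+0+1+0+1+1 mod 2 = 1
  s[3] = (0000000111111110000000011111111)·(1000010011111010101010110111011) mod 2 = 0+0+0+0+0+0+0+0+1+1+1+1+1+0+1+0+0+0+0+0+0+0+0+1+0+1+1+1+0+1+1 mod 2 = 0
  s[4] = (0000000000000001111111111111111)·(1000010011111010101010110111011) mod 2 = 0+0+0+0+0+0+0+0+0+0+0+0+0+0+0+0+1+0+1+0+1+0+1+1+0+1+1+1+0+1+1 mod 2 = 0
Syndrome = 10100
Non-zero syndrome: error at position 5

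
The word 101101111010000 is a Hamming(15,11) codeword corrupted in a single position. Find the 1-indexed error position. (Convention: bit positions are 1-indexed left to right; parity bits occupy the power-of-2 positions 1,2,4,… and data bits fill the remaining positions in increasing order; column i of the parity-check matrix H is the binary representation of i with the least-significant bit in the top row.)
Syndrome s = H · r^T (mod 2), r = 101101111010000:
  s[0] = (101010101010101)·(101101111010000) mod 2 = 1+0+1+0+0+0+1+0+1+0+1+0+0+0+0 mod 2 = 1
  s[1] = (011001100110011)·(101101111010000) mod 2 = 0+0+1+0+0+1+1+0+0+0+1+0+0+0+0 mod 2 = 0
  s[2] = (000111100001111)·(101101111010000) mod 2 = 0+0+0+1+0+1+1+0+0+0+0+0+0+0+0 mod 2 = 1
  s[3] = (000000011111111)·(101101111010000) mod 2 = 0+0+0+0+0+0+0+1+1+0+1+0+0+0+0 mod 2 = 1
Syndrome = 1011
Column i of H is the binary representation of i, so the syndrome is the binary index of the flipped bit.
Read s = 1011 with s[0] as LSB: 1·2^0 + 0·2^1 + 1·2^2 + 1·2^3 = 13.
Error is at bit position 13.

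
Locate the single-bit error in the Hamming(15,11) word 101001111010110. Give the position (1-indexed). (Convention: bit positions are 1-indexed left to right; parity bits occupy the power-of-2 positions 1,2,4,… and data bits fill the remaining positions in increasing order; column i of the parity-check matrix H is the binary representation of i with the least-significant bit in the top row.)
Syndrome s = H · r^T (mod 2), r = 101001111010110:
  s[0] = (101010101010101)·(101001111010110) mod 2 = 1+0+1+0+0+0+1+0+1+0+1+0+1+0+0 mod 2 = 0
  s[1] = (011001100110011)·(101001111010110) mod 2 = 0+0+1+0+0+1+1+0+0+0+1+0+0+1+0 mod 2 = 1
  s[2] = (000111100001111)·(101001111010110) mod 2 = 0+0+0+0+0+1+1+0+0+0+0+0+1+1+0 mod 2 = 0
  s[3] = (000000011111111)·(101001111010110) mod 2 = 0+0+0+0+0+0+0+1+1+0+1+0+1+1+0 mod 2 = 1
Syndrome = 0101
Column i of H is the binary representation of i, so the syndrome is the binary index of the flipped bit.
Read s = 0101 with s[0] as LSB: 0·2^0 + 1·2^1 + 0·2^2 + 1·2^3 = 10.
Error is at bit position 10.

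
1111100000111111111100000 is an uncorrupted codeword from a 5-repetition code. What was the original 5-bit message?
Split into 5-bit blocks: 11111 00000 11111 11111 00000
Data = 10110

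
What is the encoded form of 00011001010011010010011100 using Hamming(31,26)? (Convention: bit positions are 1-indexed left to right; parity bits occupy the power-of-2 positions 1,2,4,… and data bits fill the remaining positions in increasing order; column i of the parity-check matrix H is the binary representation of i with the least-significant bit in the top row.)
Codeword c = d · G (mod 2), d = 00011001010011010010011100:
  c[0] = d·G[:,0] = (00011001010011010010011100)·(11011010101101010101010101) mod 2 = 0+0+0+1+1+0+0+0+0+0+0+0+0+1+0+1+0+0+0+0+0+1+0+1+0+0 mod 2 = 0
  c[1] = d·G[:,1] = (00011001010011010010011100)·(10110110011011001100110011) mod 2 = 0+0+0+1+0+0+0+0+0+1+0+0+1+1+0+0+0+0+0+0+0+1+0+0+0+0 mod 2 = 1
  c[2] = d·G[:,2] = (00011001010011010010011100)·(10000000000000000000000000) mod 2 = 0+0+0+0+0+0+0+0+0+0+0+0+0+0+0+0+0+0+0+0+0+0+0+0+0+0 mod 2 = 0
  c[3] = d·G[:,3] = (00011001010011010010011100)·(01110001111000111100001111) mod 2 = 0+0+0+1+0+0+0+1+0+1+0+0+0+0+0+1+0+0+0+0+0+0+1+1+0+0 mod 2 = 0
  c[4] = d·G[:,4] = (00011001010011010010011100)·(01000000000000000000000000) mod 2 = 0+0+0+0+0+0+0+0+0+0+0+0+0+0+0+0+0+0+0+0+0+0+0+0+0+0 mod 2 = 0
  c[5] = d·G[:,5] = (00011001010011010010011100)·(00100000000000000000000000) mod 2 = 0+0+0+0+0+0+0+0+0+0+0+0+0+0+0+0+0+0+0+0+0+0+0+0+0+0 mod 2 = 0
  c[6] = d·G[:,6] = (00011001010011010010011100)·(00010000000000000000000000) mod 2 = 0+0+0+1+0+0+0+0+0+0+0+0+0+0+0+0+0+0+0+0+0+0+0+0+0+0 mod 2 = 1
  c[7] = d·G[:,7] = (00011001010011010010011100)·(00001111111000000011111111) mod 2 = 0+0+0+0+1+0+0+1+0+1+0+0+0+0+0+0+0+0+1+0+0+1+1+1+0+0 mod 2 = 1
  c[8] = d·G[:,8] = (00011001010011010010011100)·(00001000000000000000000000) mod 2 = 0+0+0+0+1+0+0+0+0+0+0+0+0+0+0+0+0+0+0+0+0+0+0+0+0+0 mod 2 = 1
  c[9] = d·G[:,9] = (00011001010011010010011100)·(00000100000000000000000000) mod 2 = 0+0+0+0+0+0+0+0+0+0+0+0+0+0+0+0+0+0+0+0+0+0+0+0+0+0 mod 2 = 0
  c[10] = d·G[:,10] = (00011001010011010010011100)·(00000010000000000000000000) mod 2 = 0+0+0+0+0+0+0+0+0+0+0+0+0+0+0+0+0+0+0+0+0+0+0+0+0+0 mod 2 = 0
  c[11] = d·G[:,11] = (00011001010011010010011100)·(00000001000000000000000000) mod 2 = 0+0+0+0+0+0+0+1+0+0+0+0+0+0+0+0+0+0+0+0+0+0+0+0+0+0 mod 2 = 1
  c[12] = d·G[:,12] = (00011001010011010010011100)·(00000000100000000000000000) mod 2 = 0+0+0+0+0+0+0+0+0+0+0+0+0+0+0+0+0+0+0+0+0+0+0+0+0+0 mod 2 = 0
  c[13] = d·G[:,13] = (00011001010011010010011100)·(00000000010000000000000000) mod 2 = 0+0+0+0+0+0+0+0+0+1+0+0+0+0+0+0+0+0+0+0+0+0+0+0+0+0 mod 2 = 1
  c[14] = d·G[:,14] = (00011001010011010010011100)·(00000000001000000000000000) mod 2 = 0+0+0+0+0+0+0+0+0+0+0+0+0+0+0+0+0+0+0+0+0+0+0+0+0+0 mod 2 = 0
  c[15] = d·G[:,15] = (00011001010011010010011100)·(00000000000111111111111111) mod 2 = 0+0+0+0+0+0+0+0+0+0+0+0+1+1+0+1+0+0+1+0+0+1+1+1+0+0 mod 2 = 1
  c[16] = d·G[:,16] = (00011001010011010010011100)·(00000000000100000000000000) mod 2 = 0+0+0+0+0+0+0+0+0+0+0+0+0+0+0+0+0+0+0+0+0+0+0+0+0+0 mod 2 = 0
  c[17] = d·G[:,17] = (00011001010011010010011100)·(00000000000010000000000000) mod 2 = 0+0+0+0+0+0+0+0+0+0+0+0+1+0+0+0+0+0+0+0+0+0+0+0+0+0 mod 2 = 1
  c[18] = d·G[:,18] = (00011001010011010010011100)·(00000000000001000000000000) mod 2 = 0+0+0+0+0+0+0+0+0+0+0+0+0+1+0+0+0+0+0+0+0+0+0+0+0+0 mod 2 = 1
  c[19] = d·G[:,19] = (00011001010011010010011100)·(00000000000000100000000000) mod 2 = 0+0+0+0+0+0+0+0+0+0+0+0+0+0+0+0+0+0+0+0+0+0+0+0+0+0 mod 2 = 0
  c[20] = d·G[:,20] = (00011001010011010010011100)·(00000000000000010000000000) mod 2 = 0+0+0+0+0+0+0+0+0+0+0+0+0+0+0+1+0+0+0+0+0+0+0+0+0+0 mod 2 = 1
  c[21] = d·G[:,21] = (00011001010011010010011100)·(00000000000000001000000000) mod 2 = 0+0+0+0+0+0+0+0+0+0+0+0+0+0+0+0+0+0+0+0+0+0+0+0+0+0 mod 2 = 0
  c[22] = d·G[:,22] = (00011001010011010010011100)·(00000000000000000100000000) mod 2 = 0+0+0+0+0+0+0+0+0+0+0+0+0+0+0+0+0+0+0+0+0+0+0+0+0+0 mod 2 = 0
  c[23] = d·G[:,23] = (00011001010011010010011100)·(00000000000000000010000000) mod 2 = 0+0+0+0+0+0+0+0+0+0+0+0+0+0+0+0+0+0+1+0+0+0+0+0+0+0 mod 2 = 1
  c[24] = d·G[:,24] = (00011001010011010010011100)·(00000000000000000001000000) mod 2 = 0+0+0+0+0+0+0+0+0+0+0+0+0+0+0+0+0+0+0+0+0+0+0+0+0+0 mod 2 = 0
  c[25] = d·G[:,25] = (00011001010011010010011100)·(00000000000000000000100000) mod 2 = 0+0+0+0+0+0+0+0+0+0+0+0+0+0+0+0+0+0+0+0+0+0+0+0+0+0 mod 2 = 0
  c[26] = d·G[:,26] = (00011001010011010010011100)·(00000000000000000000010000) mod 2 = 0+0+0+0+0+0+0+0+0+0+0+0+0+0+0+0+0+0+0+0+0+1+0+0+0+0 mod 2 = 1
  c[27] = d·G[:,27] = (00011001010011010010011100)·(00000000000000000000001000) mod 2 = 0+0+0+0+0+0+0+0+0+0+0+0+0+0+0+0+0+0+0+0+0+0+1+0+0+0 mod 2 = 1
  c[28] = d·G[:,28] = (00011001010011010010011100)·(00000000000000000000000100) mod 2 = 0+0+0+0+0+0+0+0+0+0+0+0+0+0+0+0+0+0+0+0+0+0+0+1+0+0 mod 2 = 1
  c[29] = d·G[:,29] = (00011001010011010010011100)·(00000000000000000000000010) mod 2 = 0+0+0+0+0+0+0+0+0+0+0+0+0+0+0+0+0+0+0+0+0+0+0+0+0+0 mod 2 = 0
  c[30] = d·G[:,30] = (00011001010011010010011100)·(00000000000000000000000001) mod 2 = 0+0+0+0+0+0+0+0+0+0+0+0+0+0+0+0+0+0+0+0+0+0+0+0+0+0 mod 2 = 0
Codeword = 0100001110010101011010010011100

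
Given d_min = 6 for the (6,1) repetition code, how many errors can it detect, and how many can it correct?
Detection only: up to d_min − 1 = 5 errors.
Correction: up to ⌊(d_min − 1)/2⌋ = ⌊5/2⌋ = 2 errors.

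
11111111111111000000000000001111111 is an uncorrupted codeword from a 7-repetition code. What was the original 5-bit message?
Split into 7-bit blocks: 1111111 1111111 0000000 0000000 1111111
Data = 11001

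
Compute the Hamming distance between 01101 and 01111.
XOR = 00010, count of 1s = 1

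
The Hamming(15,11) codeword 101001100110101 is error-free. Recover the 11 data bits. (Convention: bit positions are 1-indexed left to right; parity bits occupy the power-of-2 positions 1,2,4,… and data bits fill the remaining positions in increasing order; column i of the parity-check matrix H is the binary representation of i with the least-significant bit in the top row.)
Parity bits occupy power-of-2 positions; data bits are at positions {3,5,6,7,9,10,11,12,13,14,15} (1-indexed).
Extract: c[3]=1 c[5]=0 c[6]=1 c[7]=1 c[9]=0 c[10]=1 c[11]=1 c[12]=0 c[13]=1 c[14]=0 c[15]=1
Data = 10110110101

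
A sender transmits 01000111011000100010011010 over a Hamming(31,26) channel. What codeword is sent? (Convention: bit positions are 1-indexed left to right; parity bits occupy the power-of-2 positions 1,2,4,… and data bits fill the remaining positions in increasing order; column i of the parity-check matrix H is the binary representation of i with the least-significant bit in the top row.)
Codeword c = d · G (mod 2), d = 01000111011000100010011010:
  c[0] = d·G[:,0] = (01000111011000100010011010)·(11011010101101010101010101) mod 2 = 0+1+0+0+0+0+1+0+0+0+1+0+0+0+0+0+0+0+0+0+0+1+0+0+0+0 mod 2 = 0
  c[1] = d·G[:,1] = (01000111011000100010011010)·(10110110011011001100110011) mod 2 = 0+0+0+0+0+1+1+0+0+1+1+0+0+0+0+0+0+0+0+0+0+1+0+0+1+0 mod 2 = 0
  c[2] = d·G[:,2] = (01000111011000100010011010)·(10000000000000000000000000) mod 2 = 0+0+0+0+0+0+0+0+0+0+0+0+0+0+0+0+0+0+0+0+0+0+0+0+0+0 mod 2 = 0
  c[3] = d·G[:,3] = (01000111011000100010011010)·(01110001111000111100001111) mod 2 = 0+1+0+0+0+0+0+1+0+1+1+0+0+0+1+0+0+0+0+0+0+0+1+0+1+0 mod 2 = 1
  c[4] = d·G[:,4] = (01000111011000100010011010)·(01000000000000000000000000) mod 2 = 0+1+0+0+0+0+0+0+0+0+0+0+0+0+0+0+0+0+0+0+0+0+0+0+0+0 mod 2 = 1
  c[5] = d·G[:,5] = (01000111011000100010011010)·(00100000000000000000000000) mod 2 = 0+0+0+0+0+0+0+0+0+0+0+0+0+0+0+0+0+0+0+0+0+0+0+0+0+0 mod 2 = 0
  c[6] = d·G[:,6] = (01000111011000100010011010)·(00010000000000000000000000) mod 2 = 0+0+0+0+0+0+0+0+0+0+0+0+0+0+0+0+0+0+0+0+0+0+0+0+0+0 mod 2 = 0
  c[7] = d·G[:,7] = (01000111011000100010011010)·(00001111111000000011111111) mod 2 = 0+0+0+0+0+1+1+1+0+1+1+0+0+0+0+0+0+0+1+0+0+1+1+0+1+0 mod 2 = 1
  c[8] = d·G[:,8] = (01000111011000100010011010)·(00001000000000000000000000) mod 2 = 0+0+0+0+0+0+0+0+0+0+0+0+0+0+0+0+0+0+0+0+0+0+0+0+0+0 mod 2 = 0
  c[9] = d·G[:,9] = (01000111011000100010011010)·(00000100000000000000000000) mod 2 = 0+0+0+0+0+1+0+0+0+0+0+0+0+0+0+0+0+0+0+0+0+0+0+0+0+0 mod 2 = 1
  c[10] = d·G[:,10] = (01000111011000100010011010)·(00000010000000000000000000) mod 2 = 0+0+0+0+0+0+1+0+0+0+0+0+0+0+0+0+0+0+0+0+0+0+0+0+0+0 mod 2 = 1
  c[11] = d·G[:,11] = (01000111011000100010011010)·(00000001000000000000000000) mod 2 = 0+0+0+0+0+0+0+1+0+0+0+0+0+0+0+0+0+0+0+0+0+0+0+0+0+0 mod 2 = 1
  c[12] = d·G[:,12] = (01000111011000100010011010)·(00000000100000000000000000) mod 2 = 0+0+0+0+0+0+0+0+0+0+0+0+0+0+0+0+0+0+0+0+0+0+0+0+0+0 mod 2 = 0
  c[13] = d·G[:,13] = (01000111011000100010011010)·(00000000010000000000000000) mod 2 = 0+0+0+0+0+0+0+0+0+1+0+0+0+0+0+0+0+0+0+0+0+0+0+0+0+0 mod 2 = 1
  c[14] = d·G[:,14] = (01000111011000100010011010)·(00000000001000000000000000) mod 2 = 0+0+0+0+0+0+0+0+0+0+1+0+0+0+0+0+0+0+0+0+0+0+0+0+0+0 mod 2 = 1
  c[15] = d·G[:,15] = (01000111011000100010011010)·(00000000000111111111111111) mod 2 = 0+0+0+0+0+0+0+0+0+0+0+0+0+0+1+0+0+0+1+0+0+1+1+0+1+0 mod 2 = 1
  c[16] = d·G[:,16] = (01000111011000100010011010)·(00000000000100000000000000) mod 2 = 0+0+0+0+0+0+0+0+0+0+0+0+0+0+0+0+0+0+0+0+0+0+0+0+0+0 mod 2 = 0
  c[17] = d·G[:,17] = (01000111011000100010011010)·(00000000000010000000000000) mod 2 = 0+0+0+0+0+0+0+0+0+0+0+0+0+0+0+0+0+0+0+0+0+0+0+0+0+0 mod 2 = 0
  c[18] = d·G[:,18] = (01000111011000100010011010)·(00000000000001000000000000) mod 2 = 0+0+0+0+0+0+0+0+0+0+0+0+0+0+0+0+0+0+0+0+0+0+0+0+0+0 mod 2 = 0
  c[19] = d·G[:,19] = (01000111011000100010011010)·(00000000000000100000000000) mod 2 = 0+0+0+0+0+0+0+0+0+0+0+0+0+0+1+0+0+0+0+0+0+0+0+0+0+0 mod 2 = 1
  c[20] = d·G[:,20] = (01000111011000100010011010)·(00000000000000010000000000) mod 2 = 0+0+0+0+0+0+0+0+0+0+0+0+0+0+0+0+0+0+0+0+0+0+0+0+0+0 mod 2 = 0
  c[21] = d·G[:,21] = (01000111011000100010011010)·(00000000000000001000000000) mod 2 = 0+0+0+0+0+0+0+0+0+0+0+0+0+0+0+0+0+0+0+0+0+0+0+0+0+0 mod 2 = 0
  c[22] = d·G[:,22] = (01000111011000100010011010)·(00000000000000000100000000) mod 2 = 0+0+0+0+0+0+0+0+0+0+0+0+0+0+0+0+0+0+0+0+0+0+0+0+0+0 mod 2 = 0
  c[23] = d·G[:,23] = (01000111011000100010011010)·(00000000000000000010000000) mod 2 = 0+0+0+0+0+0+0+0+0+0+0+0+0+0+0+0+0+0+1+0+0+0+0+0+0+0 mod 2 = 1
  c[24] = d·G[:,24] = (01000111011000100010011010)·(00000000000000000001000000) mod 2 = 0+0+0+0+0+0+0+0+0+0+0+0+0+0+0+0+0+0+0+0+0+0+0+0+0+0 mod 2 = 0
  c[25] = d·G[:,25] = (01000111011000100010011010)·(00000000000000000000100000) mod 2 = 0+0+0+0+0+0+0+0+0+0+0+0+0+0+0+0+0+0+0+0+0+0+0+0+0+0 mod 2 = 0
  c[26] = d·G[:,26] = (01000111011000100010011010)·(00000000000000000000010000) mod 2 = 0+0+0+0+0+0+0+0+0+0+0+0+0+0+0+0+0+0+0+0+0+1+0+0+0+0 mod 2 = 1
  c[27] = d·G[:,27] = (01000111011000100010011010)·(00000000000000000000001000) mod 2 = 0+0+0+0+0+0+0+0+0+0+0+0+0+0+0+0+0+0+0+0+0+0+1+0+0+0 mod 2 = 1
  c[28] = d·G[:,28] = (01000111011000100010011010)·(00000000000000000000000100) mod 2 = 0+0+0+0+0+0+0+0+0+0+0+0+0+0+0+0+0+0+0+0+0+0+0+0+0+0 mod 2 = 0
  c[29] = d·G[:,29] = (01000111011000100010011010)·(00000000000000000000000010) mod 2 = 0+0+0+0+0+0+0+0+0+0+0+0+0+0+0+0+0+0+0+0+0+0+0+0+1+0 mod 2 = 1
  c[30] = d·G[:,30] = (01000111011000100010011010)·(00000000000000000000000001) mod 2 = 0+0+0+0+0+0+0+0+0+0+0+0+0+0+0+0+0+0+0+0+0+0+0+0+0+0 mod 2 = 0
Codeword = 0001100101110111000100010011010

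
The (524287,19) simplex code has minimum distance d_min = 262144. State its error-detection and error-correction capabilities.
Detection only: up to d_min − 1 = 262143 errors.
Correction: up to ⌊(d_min − 1)/2⌋ = ⌊262143/2⌋ = 131071 errors.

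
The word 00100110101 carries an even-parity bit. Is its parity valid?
Sum of all bits: 0+0+1+0+0+1+1+0+1+0+1 = 5; 5 mod 2 = 1. Result is 1 → parity error detected.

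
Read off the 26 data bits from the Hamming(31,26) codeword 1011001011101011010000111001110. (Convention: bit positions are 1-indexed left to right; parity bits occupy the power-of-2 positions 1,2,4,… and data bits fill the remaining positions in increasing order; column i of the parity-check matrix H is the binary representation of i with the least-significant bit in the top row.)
Parity bits occupy power-of-2 positions; data bits are at positions {3,5,6,7,9,10,11,12,13,14,15,17,18,19,20,21,22,23,24,25,26,27,28,29,30,31} (1-indexed).
Extract: c[3]=1 c[5]=0 c[6]=0 c[7]=1 c[9]=1 c[10]=1 c[11]=1 c[12]=0 c[13]=1 c[14]=0 c[15]=1 c[17]=0 c[18]=1 c[19]=0 c[20]=0 c[21]=0 c[22]=0 c[23]=1 c[24]=1 c[25]=1 c[26]=0 c[27]=0 c[28]=1 c[29]=1 c[30]=1 c[31]=0
Data = 10011110101010000111001110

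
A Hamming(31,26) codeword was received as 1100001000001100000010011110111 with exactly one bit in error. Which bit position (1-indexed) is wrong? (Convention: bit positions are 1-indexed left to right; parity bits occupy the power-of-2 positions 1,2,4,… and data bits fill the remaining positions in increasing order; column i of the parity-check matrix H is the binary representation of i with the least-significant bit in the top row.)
Syndrome s = H · r^T (mod 2), r = 1100001000001100000010011110111:
  s[0] = (1010101010101010101010101010101)·(1100001000001100000010011110111) mod 2 = 1+0+0+0+0+0+1+0+0+0+0+0+1+0+0+0+0+0+0+0+1+0+0+0+1+0+1+0+1+0+1 mod 2 = 0
  s[1] = (0110011001100110011001100110011)·(1100001000001100000010011110111) mod 2 = 0+1+0+0+0+0+1+0+0+0+0+0+0+1+0+0+0+0+0+0+0+0+0+0+0+1+1+0+0+1+1 mod 2 = 1
  s[2] = (0001111000011110000111100001111)·(1100001000001100000010011110111) mod 2 = 0+0+0+0+0+0+1+0+0+0+0+0+1+1+0+0+0+0+0+0+1+0+0+0+0+0+0+0+1+1+1 mod 2 = 1
  s[3] = (0000000111111110000000011111111)·(1100001000001100000010011110111) mod 2 = 0+0+0+0+0+0+0+0+0+0+0+0+1+1+0+0+0+0+0+0+0+0+0+1+1+1+1+0+1+1+1 mod 2 = 1
  s[4] = (0000000000000001111111111111111)·(1100001000001100000010011110111) mod 2 = 0+0+0+0+0+0+0+0+0+0+0+0+0+0+0+0+0+0+0+0+1+0+0+1+1+1+1+0+1+1+1 mod 2 = 0
Syndrome = 01110
Column i of H is the binary representation of i, so the syndrome is the binary index of the flipped bit.
Read s = 01110 with s[0] as LSB: 0·2^0 + 1·2^1 + 1·2^2 + 1·2^3 + 0·2^4 = 14.
Error is at bit position 14.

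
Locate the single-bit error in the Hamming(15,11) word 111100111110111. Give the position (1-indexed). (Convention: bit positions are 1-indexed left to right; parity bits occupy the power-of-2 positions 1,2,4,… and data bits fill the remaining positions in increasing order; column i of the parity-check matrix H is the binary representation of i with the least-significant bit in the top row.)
Syndrome s = H · r^T (mod 2), r = 111100111110111:
  s[0] = (101010101010101)·(111100111110111) mod 2 = 1+0+1+0+0+0+1+0+1+0+1+0+1+0+1 mod 2 = 1
  s[1] = (011001100110011)·(111100111110111) mod 2 = 0+1+1+0+0+0+1+0+0+1+1+0+0+1+1 mod 2 = 1
  s[2] = (000111100001111)·(111100111110111) mod 2 = 0+0+0+1+0+0+1+0+0+0+0+0+1+1+1 mod 2 = 1
  s[3] = (000000011111111)·(111100111110111) mod 2 = 0+0+0+0+0+0+0+1+1+1+1+0+1+1+1 mod 2 = 1
Syndrome = 1111
Column i of H is the binary representation of i, so the syndrome is the binary index of the flipped bit.
Read s = 1111 with s[0] as LSB: 1·2^0 + 1·2^1 + 1·2^2 + 1·2^3 = 15.
Error is at bit position 15.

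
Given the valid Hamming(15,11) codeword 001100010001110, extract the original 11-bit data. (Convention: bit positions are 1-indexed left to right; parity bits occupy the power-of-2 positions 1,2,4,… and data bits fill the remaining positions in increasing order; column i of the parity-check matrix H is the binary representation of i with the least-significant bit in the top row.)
Parity bits occupy power-of-2 positions; data bits are at positions {3,5,6,7,9,10,11,12,13,14,15} (1-indexed).
Extract: c[3]=1 c[5]=0 c[6]=0 c[7]=0 c[9]=0 c[10]=0 c[11]=0 c[12]=1 c[13]=1 c[14]=1 c[15]=0
Data = 10000001110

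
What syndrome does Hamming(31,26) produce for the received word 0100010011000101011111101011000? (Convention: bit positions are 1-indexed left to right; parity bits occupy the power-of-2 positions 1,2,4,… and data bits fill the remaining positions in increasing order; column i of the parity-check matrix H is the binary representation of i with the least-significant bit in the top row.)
Syndrome s = H · r^T (mod 2), r = 0100010011000101011111101011000:
  s[0] = (1010101010101010101010101010101)·(0100010011000101011111101011000) mod 2 = 0+0+0+0+0+0+0+0+1+0+0+0+0+0+0+0+0+0+1+0+1+0+1+0+1+0+1+0+0+0+0 mod 2 = 0
  s[1] = (0110011001100110011001100110011)·(0100010011000101011111101011000) mod 2 = 0+1+0+0+0+1+0+0+0+1+0+0+0+1+0+0+0+1+1+0+0+1+1+0+0+0+1+0+0+0+0 mod 2 = 1
  s[2] = (0001111000011110000111100001111)·(0100010011000101011111101011000) mod 2 = 0+0+0+0+0+1+0+0+0+0+0+0+0+1+0+0+0+0+0+1+1+1+1+0+0+0+0+1+0+0+0 mod 2 = 1
  s[3] = (0000000111111110000000011111111)·(0100010011000101011111101011000) mod 2 = 0+0+0+0+0+0+0+0+1+1+0+0+0+1+0+0+0+0+0+0+0+0+0+0+1+0+1+1+0+0+0 mod 2 = 0
  s[4] = (0000000000000001111111111111111)·(0100010011000101011111101011000) mod 2 = 0+0+0+0+0+0+0+0+0+0+0+0+0+0+0+1+0+1+1+1+1+1+1+0+1+0+1+1+0+0+0 mod 2 = 0
Syndrome = 01100
Non-zero syndrome: error at position 6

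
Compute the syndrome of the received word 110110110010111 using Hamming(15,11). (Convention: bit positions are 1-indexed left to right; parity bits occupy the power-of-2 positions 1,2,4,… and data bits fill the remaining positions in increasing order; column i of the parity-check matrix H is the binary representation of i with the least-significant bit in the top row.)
Syndrome s = H · r^T (mod 2), r = 110110110010111:
  s[0] = (101010101010101)·(110110110010111) mod 2 = 1+0+0+0+1+0+1+0+0+0+1+0+1+0+1 mod 2 = 0
  s[1] = (011001100110011)·(110110110010111) mod 2 = 0+1+0+0+0+0+1+0+0+0+1+0+0+1+1 mod 2 = 1
  s[2] = (000111100001111)·(110110110010111) mod 2 = 0+0+0+1+1+0+1+0+0+0+0+0+1+1+1 mod 2 = 0
  s[3] = (000000011111111)·(110110110010111) mod 2 = 0+0+0+0+0+0+0+1+0+0+1+0+1+1+1 mod 2 = 1
Syndrome = 0101
Non-zero syndrome: error at position 10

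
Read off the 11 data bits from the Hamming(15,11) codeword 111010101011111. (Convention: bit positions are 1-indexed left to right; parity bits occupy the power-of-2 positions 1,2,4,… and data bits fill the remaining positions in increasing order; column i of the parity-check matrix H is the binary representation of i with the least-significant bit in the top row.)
Parity bits occupy power-of-2 positions; data bits are at positions {3,5,6,7,9,10,11,12,13,14,15} (1-indexed).
Extract: c[3]=1 c[5]=1 c[6]=0 c[7]=1 c[9]=1 c[10]=0 c[11]=1 c[12]=1 c[13]=1 c[14]=1 c[15]=1
Data = 11011011111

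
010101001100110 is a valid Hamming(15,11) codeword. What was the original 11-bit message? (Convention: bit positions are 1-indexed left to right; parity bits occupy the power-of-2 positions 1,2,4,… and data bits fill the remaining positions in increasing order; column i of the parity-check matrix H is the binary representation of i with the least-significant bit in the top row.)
Parity bits occupy power-of-2 positions; data bits are at positions {3,5,6,7,9,10,11,12,13,14,15} (1-indexed).
Extract: c[3]=0 c[5]=0 c[6]=1 c[7]=0 c[9]=1 c[10]=1 c[11]=0 c[12]=0 c[13]=1 c[14]=1 c[15]=0
Data = 00101100110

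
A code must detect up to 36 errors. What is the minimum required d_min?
Detecting e errors requires d_min ≥ e + 1 = 36 + 1 = 37.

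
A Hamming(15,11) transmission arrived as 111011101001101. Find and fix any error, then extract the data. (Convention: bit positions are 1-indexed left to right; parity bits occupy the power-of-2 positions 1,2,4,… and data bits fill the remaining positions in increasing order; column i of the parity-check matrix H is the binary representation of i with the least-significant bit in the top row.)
Syndrome s = H · r^T (mod 2), r = 111011101001101:
  s[0] = (101010101010101)·(111011101001101) mod 2 = 1+0+1+0+1+0+1+0+1+0+0+0+1+0+1 mod 2 = 1
  s[1] = (011001100110011)·(111011101001101) mod 2 = 0+1+1+0+0+1+1+0+0+0+0+0+0+0+1 mod 2 = 1
  s[2] = (000111100001111)·(111011101001101) mod 2 = 0+0+0+0+1+1+1+0+0+0+0+1+1+0+1 mod 2 = 0
  s[3] = (000000011111111)·(111011101001101) mod 2 = 0+0+0+0+0+0+0+0+1+0+0+1+1+0+1 mod 2 = 0
Syndrome = 1100
Column 3 of H equals this syndrome → error at bit 3 (1-indexed).
Flip bit 3: 111011101001101 → 110011101001101
Extract data bits at positions {3,5,6,7,9,10,11,12,13,14,15}: 01111001101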